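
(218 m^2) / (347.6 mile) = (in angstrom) 218 m^2 is already in m^2. 1 mile = 1609.344 m, so 347.6 mile = 347.6 * 1609.344 = 559407.97 m. Combine: 218 m^2 / 559407.97 m = 0.0003896977 m. 1 angstrom = 1e-10 m, so 0.0003896977 m = 0.0003896977 / 1e-10 = 3896977 angstrom ≈ 3.897e+06 angstrom (4 s.f.). Final answer: 3.897e+06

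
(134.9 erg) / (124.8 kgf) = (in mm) 1.102e-05. Check: 1 erg = 1e-07 J, so 134.9 erg = 134.9 * 1e-07 = 1.349e-05 J. 1 kgf = 9.80665 N, so 124.8 kgf = 124.8 * 9.80665 = 1223.8699 N. Combine: 1.349e-05 J / 1223.8699 N = 1.1022413e-08 m. 1 mm = 0.001 m, so 1.1022413e-08 m = 1.1022413e-08 / 0.001 = 1.1022413e-05 mm ≈ 1.102e-05 mm (4 s.f.).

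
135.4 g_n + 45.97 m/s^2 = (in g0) 140.1. Check: 1 g_n = 9.80665 m/s^2, so 135.4 g_n = 135.4 * 9.80665 = 1327.8204 m/s^2. 45.97 m/s^2 is already in m/s^2. Sum: 1327.8204 + 45.97 = 1373.7904 m/s^2. 1 g0 = 9.80665 m/s^2, so 1373.7904 m/s^2 = 1373.7904 / 9.80665 = 140.08764 g0 ≈ 140.1 g0 (4 s.f.).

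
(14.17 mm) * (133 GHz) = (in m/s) 1 mm = 0.001 m, so 14.17 mm = 14.17 * 0.001 = 0.01417 m. 1 GHz = 1e+09 Hz, so 133 GHz = 133 * 1e+09 = 1.33e+11 Hz. Combine: 0.01417 m * 1.33e+11 Hz = 1.88461e+09 m/s. Result: 1.88461e+09 m/s ≈ 1.885e+09 m/s (4 s.f.). Final answer: 1.885e+09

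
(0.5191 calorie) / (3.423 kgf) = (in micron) 6.47e+04. Check: 1 calorie = 4.184 J, so 0.5191 calorie = 0.5191 * 4.184 = 2.1719144 J. 1 kgf = 9.80665 N, so 3.423 kgf = 3.423 * 9.80665 = 33.568163 N. Combine: 2.1719144 J / 33.568163 N = 0.064701616 m. 1 micron = 1e-06 m, so 0.064701616 m = 0.064701616 / 1e-06 = 64701.616 micron ≈ 6.47e+04 micron (4 s.f.).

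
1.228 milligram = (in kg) 1 milligram = 1e-06 kg, so 1.228 milligram = 1.228 * 1e-06 = 1.228e-06 kg. Result: 1.228e-06 kg. Final answer: 1.228e-06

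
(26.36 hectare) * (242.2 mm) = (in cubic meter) 1 hectare = 10000 m^2, so 26.36 hectare = 26.36 * 10000 = 263600 m^2. 1 mm = 0.001 m, so 242.2 mm = 242.2 * 0.001 = 0.2422 m. Combine: 263600 m^2 * 0.2422 m = 63843.92 m^3. 63843.92 m^3 = 63843.92 cubic meter ≈ 6.384e+04 cubic meter (4 s.f.). Final answer: 6.384e+04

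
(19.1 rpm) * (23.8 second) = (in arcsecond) 9.819e+06. Check: 1 rpm = 0.10471976 rad/s, so 19.1 rpm = 19.1 * 0.10471976 = 2.0001473 rad/s. 23.8 second = 23.8 s. Combine: 2.0001473 rad/s * 23.8 s = 47.603506 rad. 1 arcsecond = 4.8481368e-06 rad, so 47.603506 rad = 47.603506 / 4.8481368e-06 = 9818928 arcsecond ≈ 9.819e+06 arcsecond (4 s.f.).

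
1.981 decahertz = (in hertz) 1 decahertz = 10 Hz, so 1.981 decahertz = 1.981 * 10 = 19.81 Hz. 19.81 Hz = 19.81 hertz. Final answer: 19.81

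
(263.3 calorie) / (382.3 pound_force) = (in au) 1 calorie = 4.184 J, so 263.3 calorie = 263.3 * 4.184 = 1101.6472 J. 1 pound_force = 4.4482216 N, so 382.3 pound_force = 382.3 * 4.4482216 = 1700.5551 N. Combine: 1101.6472 J / 1700.5551 N = 0.64781622 m. 1 au = 1.4959787e+11 m, so 0.64781622 m = 0.64781622 / 1.4959787e+11 = 4.330384e-12 au ≈ 4.33e-12 au (4 s.f.). Final answer: 4.33e-12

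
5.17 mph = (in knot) 4.493. Check: 1 mph = 0.44704 m/s, so 5.17 mph = 5.17 * 0.44704 = 2.3111968 m/s. 1 knot = 0.51444444 m/s, so 2.3111968 m/s = 2.3111968 / 0.51444444 = 4.4926072 knot ≈ 4.493 knot (4 s.f.).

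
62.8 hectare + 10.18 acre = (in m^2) 6.692e+05. Check: 1 hectare = 10000 m^2, so 62.8 hectare = 62.8 * 10000 = 628000 m^2. 1 acre = 4046.8564 m^2, so 10.18 acre = 10.18 * 4046.8564 = 41196.998 m^2. Sum: 628000 + 41196.998 = 669197 m^2. Result: 669197 m^2 ≈ 6.692e+05 m^2 (4 s.f.).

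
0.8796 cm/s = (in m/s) 1 cm/s = 0.01 m/s, so 0.8796 cm/s = 0.8796 * 0.01 = 0.008796 m/s. Result: 0.008796 m/s. Final answer: 0.008796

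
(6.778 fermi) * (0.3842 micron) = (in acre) 6.435e-25. Check: 1 fermi = 1e-15 m, so 6.778 fermi = 6.778 * 1e-15 = 6.778e-15 m. 1 micron = 1e-06 m, so 0.3842 micron = 0.3842 * 1e-06 = 3.842e-07 m. Combine: 6.778e-15 m * 3.842e-07 m = 2.6041076e-21 m^2. 1 acre = 4046.8564 m^2, so 2.6041076e-21 m^2 = 2.6041076e-21 / 4046.8564 = 6.43489e-25 acre ≈ 6.435e-25 acre (4 s.f.).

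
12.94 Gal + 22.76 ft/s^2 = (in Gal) 1 Gal = 0.01 m/s^2, so 12.94 Gal = 12.94 * 0.01 = 0.1294 m/s^2. 1 ft/s^2 = 0.3048 m/s^2, so 22.76 ft/s^2 = 22.76 * 0.3048 = 6.937248 m/s^2. Sum: 0.1294 + 6.937248 = 7.066648 m/s^2. 1 Gal = 0.01 m/s^2, so 7.066648 m/s^2 = 7.066648 / 0.01 = 706.6648 Gal ≈ 706.7 Gal (4 s.f.). Final answer: 706.7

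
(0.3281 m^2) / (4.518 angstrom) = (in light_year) 7.676e-08. Check: 0.3281 m^2 is already in m^2. 1 angstrom = 1e-10 m, so 4.518 angstrom = 4.518 * 1e-10 = 4.518e-10 m. Combine: 0.3281 m^2 / 4.518e-10 m = 7.2620629e+08 m. 1 light_year = 9.4607305e+15 m, so 7.2620629e+08 m = 7.2620629e+08 / 9.4607305e+15 = 7.6760065e-08 light_year ≈ 7.676e-08 light_year (4 s.f.).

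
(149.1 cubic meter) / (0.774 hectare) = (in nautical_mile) 149.1 cubic meter = 149.1 m^3. 1 hectare = 10000 m^2, so 0.774 hectare = 0.774 * 10000 = 7740 m^2. Combine: 149.1 m^3 / 7740 m^2 = 0.019263566 m. 1 nautical_mile = 1852 m, so 0.019263566 m = 0.019263566 / 1852 = 1.0401493e-05 nautical_mile ≈ 1.04e-05 nautical_mile (4 s.f.). Final answer: 1.04e-05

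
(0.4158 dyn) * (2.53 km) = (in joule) 1 dyn = 1e-05 N, so 0.4158 dyn = 0.4158 * 1e-05 = 4.158e-06 N. 1 km = 1000 m, so 2.53 km = 2.53 * 1000 = 2530 m. Combine: 4.158e-06 N * 2530 m = 0.01051974 J. 0.01051974 J = 0.01051974 joule ≈ 0.01052 joule (4 s.f.). Final answer: 0.01052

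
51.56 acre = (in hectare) 1 acre = 4046.8564 m^2, so 51.56 acre = 51.56 * 4046.8564 = 208655.92 m^2. 1 hectare = 10000 m^2, so 208655.92 m^2 = 208655.92 / 10000 = 20.865592 hectare ≈ 20.87 hectare (4 s.f.). Final answer: 20.87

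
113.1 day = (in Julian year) 1 day = 86400 s, so 113.1 day = 113.1 * 86400 = 9771840 s. 1 Julian year = 31557600 s, so 9771840 s = 9771840 / 31557600 = 0.30965092 Julian year ≈ 0.3097 Julian year (4 s.f.). Final answer: 0.3097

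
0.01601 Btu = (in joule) 16.89. Check: 1 Btu = 1055.0559 J, so 0.01601 Btu = 0.01601 * 1055.0559 = 16.891444 J. 16.891444 J = 16.891444 joule ≈ 16.89 joule (4 s.f.).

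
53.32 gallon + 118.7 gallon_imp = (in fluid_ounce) 2.507e+04. Check: 1 gallon = 0.0037854118 m^3, so 53.32 gallon = 53.32 * 0.0037854118 = 0.20183816 m^3. 1 gallon_imp = 0.00454609 m^3, so 118.7 gallon_imp = 118.7 * 0.00454609 = 0.53962088 m^3. Sum: 0.20183816 + 0.53962088 = 0.74145904 m^3. 1 fluid_ounce = 2.957353e-05 m^3, so 0.74145904 m^3 = 0.74145904 / 2.957353e-05 = 25071.713 fluid_ounce ≈ 2.507e+04 fluid_ounce (4 s.f.).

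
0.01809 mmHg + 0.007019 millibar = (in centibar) 0.003114. Check: 1 mmHg = 133.32237 Pa, so 0.01809 mmHg = 0.01809 * 133.32237 = 2.4118016 Pa. 1 millibar = 100 Pa, so 0.007019 millibar = 0.007019 * 100 = 0.7019 Pa. Sum: 2.4118016 + 0.7019 = 3.1137016 Pa. 1 centibar = 1000 Pa, so 3.1137016 Pa = 3.1137016 / 1000 = 0.0031137016 centibar ≈ 0.003114 centibar (4 s.f.).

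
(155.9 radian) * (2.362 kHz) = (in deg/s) 2.11e+07. Check: 155.9 radian = 155.9 rad. 1 kHz = 1000 Hz, so 2.362 kHz = 2.362 * 1000 = 2362 Hz. Combine: 155.9 rad * 2362 Hz = 368235.8 rad/s. 1 deg/s = 0.017453293 rad/s, so 368235.8 rad/s = 368235.8 / 0.017453293 = 21098357 deg/s ≈ 2.11e+07 deg/s (4 s.f.).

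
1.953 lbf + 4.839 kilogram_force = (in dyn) 1 lbf = 4.4482216 N, so 1.953 lbf = 1.953 * 4.4482216 = 8.6873768 N. 1 kilogram_force = 9.80665 N, so 4.839 kilogram_force = 4.839 * 9.80665 = 47.454379 N. Sum: 8.6873768 + 47.454379 = 56.141756 N. 1 dyn = 1e-05 N, so 56.141756 N = 56.141756 / 1e-05 = 5614175.6 dyn ≈ 5.614e+06 dyn (4 s.f.). Final answer: 5.614e+06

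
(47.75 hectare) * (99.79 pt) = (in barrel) 1 hectare = 10000 m^2, so 47.75 hectare = 47.75 * 10000 = 477500 m^2. 1 pt = 0.00035277778 m, so 99.79 pt = 99.79 * 0.00035277778 = 0.035203694 m. Combine: 477500 m^2 * 0.035203694 m = 16809.764 m^3. 1 barrel = 0.15898729 m^3, so 16809.764 m^3 = 16809.764 / 0.15898729 = 105730.24 barrel ≈ 1.057e+05 barrel (4 s.f.). Final answer: 1.057e+05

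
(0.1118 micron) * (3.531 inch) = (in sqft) 1 micron = 1e-06 m, so 0.1118 micron = 0.1118 * 1e-06 = 1.118e-07 m. 1 inch = 0.0254 m, so 3.531 inch = 3.531 * 0.0254 = 0.0896874 m. Combine: 1.118e-07 m * 0.0896874 m = 1.0027051e-08 m^2. 1 sqft = 0.09290304 m^2, so 1.0027051e-08 m^2 = 1.0027051e-08 / 0.09290304 = 1.0793028e-07 sqft ≈ 1.079e-07 sqft (4 s.f.). Final answer: 1.079e-07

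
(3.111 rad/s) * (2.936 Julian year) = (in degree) 1.652e+10. Check: 3.111 rad/s is already in rad/s. 1 Julian year = 31557600 s, so 2.936 Julian year = 2.936 * 31557600 = 92653114 s. Combine: 3.111 rad/s * 92653114 s = 2.8824384e+08 rad. 1 degree = 0.017453293 rad, so 2.8824384e+08 rad = 2.8824384e+08 / 0.017453293 = 1.6515155e+10 degree ≈ 1.652e+10 degree (4 s.f.).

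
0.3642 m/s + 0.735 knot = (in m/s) 0.3642 m/s is already in m/s. 1 knot = 0.51444444 m/s, so 0.735 knot = 0.735 * 0.51444444 = 0.37811667 m/s. Sum: 0.3642 + 0.37811667 = 0.74231667 m/s. Result: 0.74231667 m/s ≈ 0.7423 m/s (4 s.f.). Final answer: 0.7423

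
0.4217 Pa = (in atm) 1 atm = 101325 Pa, so 0.4217 Pa = 0.4217 / 101325 = 4.1618554e-06 atm ≈ 4.162e-06 atm (4 s.f.). Final answer: 4.162e-06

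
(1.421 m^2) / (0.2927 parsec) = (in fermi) 1.421 m^2 is already in m^2. 1 parsec = 3.0856776e+16 m, so 0.2927 parsec = 0.2927 * 3.0856776e+16 = 9.0317783e+15 m. Combine: 1.421 m^2 / 9.0317783e+15 m = 1.5733336e-16 m. 1 fermi = 1e-15 m, so 1.5733336e-16 m = 1.5733336e-16 / 1e-15 = 0.15733336 fermi ≈ 0.1573 fermi (4 s.f.). Final answer: 0.1573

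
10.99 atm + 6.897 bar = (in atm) 17.8. Check: 1 atm = 101325 Pa, so 10.99 atm = 10.99 * 101325 = 1113561.8 Pa. 1 bar = 100000 Pa, so 6.897 bar = 6.897 * 100000 = 689700 Pa. Sum: 1113561.8 + 689700 = 1803261.8 Pa. 1 atm = 101325 Pa, so 1803261.8 Pa = 1803261.8 / 101325 = 17.79681 atm ≈ 17.8 atm (4 s.f.).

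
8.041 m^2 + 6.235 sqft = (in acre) 0.00213. Check: 8.041 m^2 is already in m^2. 1 sqft = 0.09290304 m^2, so 6.235 sqft = 6.235 * 0.09290304 = 0.57925045 m^2. Sum: 8.041 + 0.57925045 = 8.6202505 m^2. 1 acre = 4046.8564 m^2, so 8.6202505 m^2 = 8.6202505 / 4046.8564 = 0.0021301103 acre ≈ 0.00213 acre (4 s.f.).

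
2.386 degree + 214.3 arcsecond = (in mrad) 42.68. Check: 1 degree = 0.017453293 rad, so 2.386 degree = 2.386 * 0.017453293 = 0.041643556 rad. 1 arcsecond = 4.8481368e-06 rad, so 214.3 arcsecond = 214.3 * 4.8481368e-06 = 0.0010389557 rad. Sum: 0.041643556 + 0.0010389557 = 0.042682512 rad. 1 mrad = 0.001 rad, so 0.042682512 rad = 0.042682512 / 0.001 = 42.682512 mrad ≈ 42.68 mrad (4 s.f.).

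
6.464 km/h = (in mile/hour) 1 km/h = 0.27777778 m/s, so 6.464 km/h = 6.464 * 0.27777778 = 1.7955556 m/s. 1 mile/hour = 0.44704 m/s, so 1.7955556 m/s = 1.7955556 / 0.44704 = 4.0165434 mile/hour ≈ 4.017 mile/hour (4 s.f.). Final answer: 4.017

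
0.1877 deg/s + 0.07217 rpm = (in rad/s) 1 deg/s = 0.017453293 rad/s, so 0.1877 deg/s = 0.1877 * 0.017453293 = 0.003275983 rad/s. 1 rpm = 0.10471976 rad/s, so 0.07217 rpm = 0.07217 * 0.10471976 = 0.0075576247 rad/s. Sum: 0.003275983 + 0.0075576247 = 0.010833608 rad/s. Result: 0.010833608 rad/s ≈ 0.01083 rad/s (4 s.f.). Final answer: 0.01083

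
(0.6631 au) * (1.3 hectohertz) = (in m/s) 1.29e+13. Check: 1 au = 1.4959787e+11 m, so 0.6631 au = 0.6631 * 1.4959787e+11 = 9.9198348e+10 m. 1 hectohertz = 100 Hz, so 1.3 hectohertz = 1.3 * 100 = 130 Hz. Combine: 9.9198348e+10 m * 130 Hz = 1.2895785e+13 m/s. Result: 1.2895785e+13 m/s ≈ 1.29e+13 m/s (4 s.f.).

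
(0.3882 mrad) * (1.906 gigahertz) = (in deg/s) 4.239e+07. Check: 1 mrad = 0.001 rad, so 0.3882 mrad = 0.3882 * 0.001 = 0.0003882 rad. 1 gigahertz = 1e+09 Hz, so 1.906 gigahertz = 1.906 * 1e+09 = 1.906e+09 Hz. Combine: 0.0003882 rad * 1.906e+09 Hz = 739909.2 rad/s. 1 deg/s = 0.017453293 rad/s, so 739909.2 rad/s = 739909.2 / 0.017453293 = 42393674 deg/s ≈ 4.239e+07 deg/s (4 s.f.).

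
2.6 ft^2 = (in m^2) 0.2415. Check: 1 ft^2 = 0.09290304 m^2, so 2.6 ft^2 = 2.6 * 0.09290304 = 0.2415479 m^2. Result: 0.2415479 m^2 ≈ 0.2415 m^2 (4 s.f.).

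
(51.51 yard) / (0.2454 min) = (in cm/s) 1 yard = 0.9144 m, so 51.51 yard = 51.51 * 0.9144 = 47.100744 m. 1 min = 60 s, so 0.2454 min = 0.2454 * 60 = 14.724 s. Combine: 47.100744 m / 14.724 s = 3.1989095 m/s. 1 cm/s = 0.01 m/s, so 3.1989095 m/s = 3.1989095 / 0.01 = 319.89095 cm/s ≈ 319.9 cm/s (4 s.f.). Final answer: 319.9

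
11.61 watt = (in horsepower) 11.61 watt = 11.61 W. 1 horsepower = 745.69987 W, so 11.61 W = 11.61 / 745.69987 = 0.015569266 horsepower ≈ 0.01557 horsepower (4 s.f.). Final answer: 0.01557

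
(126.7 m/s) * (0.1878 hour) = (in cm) 8.566e+06. Check: 126.7 m/s is already in m/s. 1 hour = 3600 s, so 0.1878 hour = 0.1878 * 3600 = 676.08 s. Combine: 126.7 m/s * 676.08 s = 85659.336 m. 1 cm = 0.01 m, so 85659.336 m = 85659.336 / 0.01 = 8565933.6 cm ≈ 8.566e+06 cm (4 s.f.).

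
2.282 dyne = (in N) 1 dyne = 1e-05 N, so 2.282 dyne = 2.282 * 1e-05 = 2.282e-05 N. Result: 2.282e-05 N. Final answer: 2.282e-05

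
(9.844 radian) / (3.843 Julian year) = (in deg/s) 9.844 radian = 9.844 rad. 1 Julian year = 31557600 s, so 3.843 Julian year = 3.843 * 31557600 = 1.2127586e+08 s. Combine: 9.844 rad / 1.2127586e+08 s = 8.1170319e-08 rad/s. 1 deg/s = 0.017453293 rad/s, so 8.1170319e-08 rad/s = 8.1170319e-08 / 0.017453293 = 4.6507167e-06 deg/s ≈ 4.651e-06 deg/s (4 s.f.). Final answer: 4.651e-06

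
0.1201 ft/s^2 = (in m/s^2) 0.03661. Check: 1 ft/s^2 = 0.3048 m/s^2, so 0.1201 ft/s^2 = 0.1201 * 0.3048 = 0.03660648 m/s^2. Result: 0.03660648 m/s^2 ≈ 0.03661 m/s^2 (4 s.f.).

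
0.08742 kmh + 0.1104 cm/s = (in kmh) 0.09139. Check: 1 kmh = 0.27777778 m/s, so 0.08742 kmh = 0.08742 * 0.27777778 = 0.024283333 m/s. 1 cm/s = 0.01 m/s, so 0.1104 cm/s = 0.1104 * 0.01 = 0.001104 m/s. Sum: 0.024283333 + 0.001104 = 0.025387333 m/s. 1 kmh = 0.27777778 m/s, so 0.025387333 m/s = 0.025387333 / 0.27777778 = 0.0913944 kmh ≈ 0.09139 kmh (4 s.f.).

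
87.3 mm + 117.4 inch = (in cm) 306.9. Check: 1 mm = 0.001 m, so 87.3 mm = 87.3 * 0.001 = 0.0873 m. 1 inch = 0.0254 m, so 117.4 inch = 117.4 * 0.0254 = 2.98196 m. Sum: 0.0873 + 2.98196 = 3.06926 m. 1 cm = 0.01 m, so 3.06926 m = 3.06926 / 0.01 = 306.926 cm ≈ 306.9 cm (4 s.f.).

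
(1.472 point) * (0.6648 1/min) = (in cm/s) 0.0005754. Check: 1 point = 0.00035277778 m, so 1.472 point = 1.472 * 0.00035277778 = 0.00051928889 m. 1 1/min = 0.016666667 Hz, so 0.6648 1/min = 0.6648 * 0.016666667 = 0.01108 Hz. Combine: 0.00051928889 m * 0.01108 Hz = 5.7537209e-06 m/s. 1 cm/s = 0.01 m/s, so 5.7537209e-06 m/s = 5.7537209e-06 / 0.01 = 0.00057537209 cm/s ≈ 0.0005754 cm/s (4 s.f.).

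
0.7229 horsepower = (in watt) 539.1. Check: 1 horsepower = 745.69987 W, so 0.7229 horsepower = 0.7229 * 745.69987 = 539.06644 W. 539.06644 W = 539.06644 watt ≈ 539.1 watt (4 s.f.).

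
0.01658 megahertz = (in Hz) 1.658e+04. Check: 1 megahertz = 1000000 Hz, so 0.01658 megahertz = 0.01658 * 1000000 = 16580 Hz. Result: 16580 Hz ≈ 1.658e+04 Hz (4 s.f.).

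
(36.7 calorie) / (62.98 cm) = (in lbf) 54.81. Check: 1 calorie = 4.184 J, so 36.7 calorie = 36.7 * 4.184 = 153.5528 J. 1 cm = 0.01 m, so 62.98 cm = 62.98 * 0.01 = 0.6298 m. Combine: 153.5528 J / 0.6298 m = 243.812 N. 1 lbf = 4.4482216 N, so 243.812 N = 243.812 / 4.4482216 = 54.811119 lbf ≈ 54.81 lbf (4 s.f.).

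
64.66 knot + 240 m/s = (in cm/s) 2.733e+04. Check: 1 knot = 0.51444444 m/s, so 64.66 knot = 64.66 * 0.51444444 = 33.263978 m/s. 240 m/s is already in m/s. Sum: 33.263978 + 240 = 273.26398 m/s. 1 cm/s = 0.01 m/s, so 273.26398 m/s = 273.26398 / 0.01 = 27326.398 cm/s ≈ 2.733e+04 cm/s (4 s.f.).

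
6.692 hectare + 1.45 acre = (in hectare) 7.279. Check: 1 hectare = 10000 m^2, so 6.692 hectare = 6.692 * 10000 = 66920 m^2. 1 acre = 4046.8564 m^2, so 1.45 acre = 1.45 * 4046.8564 = 5867.9418 m^2. Sum: 66920 + 5867.9418 = 72787.942 m^2. 1 hectare = 10000 m^2, so 72787.942 m^2 = 72787.942 / 10000 = 7.2787942 hectare ≈ 7.279 hectare (4 s.f.).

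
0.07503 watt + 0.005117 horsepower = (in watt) 0.07503 watt = 0.07503 W. 1 horsepower = 745.69987 W, so 0.005117 horsepower = 0.005117 * 745.69987 = 3.8157462 W. Sum: 0.07503 + 3.8157462 = 3.8907762 W. 3.8907762 W = 3.8907762 watt ≈ 3.891 watt (4 s.f.). Final answer: 3.891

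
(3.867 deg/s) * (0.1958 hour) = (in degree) 1 deg/s = 0.017453293 rad/s, so 3.867 deg/s = 3.867 * 0.017453293 = 0.067491882 rad/s. 1 hour = 3600 s, so 0.1958 hour = 0.1958 * 3600 = 704.88 s. Combine: 0.067491882 rad/s * 704.88 s = 47.573678 rad. 1 degree = 0.017453293 rad, so 47.573678 rad = 47.573678 / 0.017453293 = 2725.771 degree ≈ 2726 degree (4 s.f.). Final answer: 2726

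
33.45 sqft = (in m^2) 3.108. Check: 1 sqft = 0.09290304 m^2, so 33.45 sqft = 33.45 * 0.09290304 = 3.1076067 m^2. Result: 3.1076067 m^2 ≈ 3.108 m^2 (4 s.f.).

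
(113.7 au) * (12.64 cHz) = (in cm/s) 2.15e+14. Check: 1 au = 1.4959787e+11 m, so 113.7 au = 113.7 * 1.4959787e+11 = 1.7009278e+13 m. 1 cHz = 0.01 Hz, so 12.64 cHz = 12.64 * 0.01 = 0.1264 Hz. Combine: 1.7009278e+13 m * 0.1264 Hz = 2.1499727e+12 m/s. 1 cm/s = 0.01 m/s, so 2.1499727e+12 m/s = 2.1499727e+12 / 0.01 = 2.1499727e+14 cm/s ≈ 2.15e+14 cm/s (4 s.f.).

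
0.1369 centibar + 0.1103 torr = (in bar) 0.001516. Check: 1 centibar = 1000 Pa, so 0.1369 centibar = 0.1369 * 1000 = 136.9 Pa. 1 torr = 133.32237 Pa, so 0.1103 torr = 0.1103 * 133.32237 = 14.705457 Pa. Sum: 136.9 + 14.705457 = 151.60546 Pa. 1 bar = 100000 Pa, so 151.60546 Pa = 151.60546 / 100000 = 0.0015160546 bar ≈ 0.001516 bar (4 s.f.).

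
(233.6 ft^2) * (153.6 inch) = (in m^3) 1 ft^2 = 0.09290304 m^2, so 233.6 ft^2 = 233.6 * 0.09290304 = 21.70215 m^2. 1 inch = 0.0254 m, so 153.6 inch = 153.6 * 0.0254 = 3.90144 m. Combine: 21.70215 m^2 * 3.90144 m = 84.669637 m^3. Result: 84.669637 m^3 ≈ 84.67 m^3 (4 s.f.). Final answer: 84.67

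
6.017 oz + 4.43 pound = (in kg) 1 oz = 0.028349523 kg, so 6.017 oz = 6.017 * 0.028349523 = 0.17057908 kg. 1 pound = 0.45359237 kg, so 4.43 pound = 4.43 * 0.45359237 = 2.0094142 kg. Sum: 0.17057908 + 2.0094142 = 2.1799933 kg. Result: 2.1799933 kg ≈ 2.18 kg (4 s.f.). Final answer: 2.18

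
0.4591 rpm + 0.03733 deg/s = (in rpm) 0.4653. Check: 1 rpm = 0.10471976 rad/s, so 0.4591 rpm = 0.4591 * 0.10471976 = 0.04807684 rad/s. 1 deg/s = 0.017453293 rad/s, so 0.03733 deg/s = 0.03733 * 0.017453293 = 0.00065153141 rad/s. Sum: 0.04807684 + 0.00065153141 = 0.048728371 rad/s. 1 rpm = 0.10471976 rad/s, so 0.048728371 rad/s = 0.048728371 / 0.10471976 = 0.46532167 rpm ≈ 0.4653 rpm (4 s.f.).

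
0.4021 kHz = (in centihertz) 1 kHz = 1000 Hz, so 0.4021 kHz = 0.4021 * 1000 = 402.1 Hz. 1 centihertz = 0.01 Hz, so 402.1 Hz = 402.1 / 0.01 = 40210 centihertz ≈ 4.021e+04 centihertz (4 s.f.). Final answer: 4.021e+04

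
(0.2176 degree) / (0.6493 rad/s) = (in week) 9.671e-09. Check: 1 degree = 0.017453293 rad, so 0.2176 degree = 0.2176 * 0.017453293 = 0.0037978365 rad. 0.6493 rad/s is already in rad/s. Combine: 0.0037978365 rad / 0.6493 rad/s = 0.0058491244 s. 1 week = 604800 s, so 0.0058491244 s = 0.0058491244 / 604800 = 9.6711712e-09 week ≈ 9.671e-09 week (4 s.f.).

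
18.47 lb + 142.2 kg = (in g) 1.506e+05. Check: 1 lb = 0.45359237 kg, so 18.47 lb = 18.47 * 0.45359237 = 8.3778511 kg. 142.2 kg is already in kg. Sum: 8.3778511 + 142.2 = 150.57785 kg. 1 g = 0.001 kg, so 150.57785 kg = 150.57785 / 0.001 = 150577.85 g ≈ 1.506e+05 g (4 s.f.).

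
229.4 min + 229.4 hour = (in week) 1 min = 60 s, so 229.4 min = 229.4 * 60 = 13764 s. 1 hour = 3600 s, so 229.4 hour = 229.4 * 3600 = 825840 s. Sum: 13764 + 825840 = 839604 s. 1 week = 604800 s, so 839604 s = 839604 / 604800 = 1.3882341 week ≈ 1.388 week (4 s.f.). Final answer: 1.388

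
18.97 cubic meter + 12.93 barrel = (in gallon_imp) 4625. Check: 18.97 cubic meter = 18.97 m^3. 1 barrel = 0.15898729 m^3, so 12.93 barrel = 12.93 * 0.15898729 = 2.0557057 m^3. Sum: 18.97 + 2.0557057 = 21.025706 m^3. 1 gallon_imp = 0.00454609 m^3, so 21.025706 m^3 = 21.025706 / 0.00454609 = 4625.0087 gallon_imp ≈ 4625 gallon_imp (4 s.f.).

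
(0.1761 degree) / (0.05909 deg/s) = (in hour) 0.0008278. Check: 1 degree = 0.017453293 rad, so 0.1761 degree = 0.1761 * 0.017453293 = 0.0030735248 rad. 1 deg/s = 0.017453293 rad/s, so 0.05909 deg/s = 0.05909 * 0.017453293 = 0.0010313151 rad/s. Combine: 0.0030735248 rad / 0.0010313151 rad/s = 2.9801997 s. 1 hour = 3600 s, so 2.9801997 s = 2.9801997 / 3600 = 0.00082783325 hour ≈ 0.0008278 hour (4 s.f.).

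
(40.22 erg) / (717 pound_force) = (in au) 8.43e-21. Check: 1 erg = 1e-07 J, so 40.22 erg = 40.22 * 1e-07 = 4.022e-06 J. 1 pound_force = 4.4482216 N, so 717 pound_force = 717 * 4.4482216 = 3189.3749 N. Combine: 4.022e-06 J / 3189.3749 N = 1.2610622e-09 m. 1 au = 1.4959787e+11 m, so 1.2610622e-09 m = 1.2610622e-09 / 1.4959787e+11 = 8.4296799e-21 au ≈ 8.43e-21 au (4 s.f.).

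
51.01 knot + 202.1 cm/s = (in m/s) 1 knot = 0.51444444 m/s, so 51.01 knot = 51.01 * 0.51444444 = 26.241811 m/s. 1 cm/s = 0.01 m/s, so 202.1 cm/s = 202.1 * 0.01 = 2.021 m/s. Sum: 26.241811 + 2.021 = 28.262811 m/s. Result: 28.262811 m/s ≈ 28.26 m/s (4 s.f.). Final answer: 28.26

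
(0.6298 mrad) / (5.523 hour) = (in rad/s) 1 mrad = 0.001 rad, so 0.6298 mrad = 0.6298 * 0.001 = 0.0006298 rad. 1 hour = 3600 s, so 5.523 hour = 5.523 * 3600 = 19882.8 s. Combine: 0.0006298 rad / 19882.8 s = 3.1675619e-08 rad/s. Result: 3.1675619e-08 rad/s ≈ 3.168e-08 rad/s (4 s.f.). Final answer: 3.168e-08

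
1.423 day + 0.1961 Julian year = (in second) 1 day = 86400 s, so 1.423 day = 1.423 * 86400 = 122947.2 s. 1 Julian year = 31557600 s, so 0.1961 Julian year = 0.1961 * 31557600 = 6188445.4 s. Sum: 122947.2 + 6188445.4 = 6311392.6 s. 6311392.6 s = 6311392.6 second ≈ 6.311e+06 second (4 s.f.). Final answer: 6.311e+06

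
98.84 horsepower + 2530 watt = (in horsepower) 102.2. Check: 1 horsepower = 745.69987 W, so 98.84 horsepower = 98.84 * 745.69987 = 73704.975 W. 2530 watt = 2530 W. Sum: 73704.975 + 2530 = 76234.975 W. 1 horsepower = 745.69987 W, so 76234.975 W = 76234.975 / 745.69987 = 102.23279 horsepower ≈ 102.2 horsepower (4 s.f.).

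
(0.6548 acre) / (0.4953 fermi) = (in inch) 1 acre = 4046.8564 m^2, so 0.6548 acre = 0.6548 * 4046.8564 = 2649.8816 m^2. 1 fermi = 1e-15 m, so 0.4953 fermi = 0.4953 * 1e-15 = 4.953e-16 m. Combine: 2649.8816 m^2 / 4.953e-16 m = 5.3500537e+18 m. 1 inch = 0.0254 m, so 5.3500537e+18 m = 5.3500537e+18 / 0.0254 = 2.1063203e+20 inch ≈ 2.106e+20 inch (4 s.f.). Final answer: 2.106e+20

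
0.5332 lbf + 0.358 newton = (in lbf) 1 lbf = 4.4482216 N, so 0.5332 lbf = 0.5332 * 4.4482216 = 2.3717918 N. 0.358 newton = 0.358 N. Sum: 2.3717918 + 0.358 = 2.7297918 N. 1 lbf = 4.4482216 N, so 2.7297918 N = 2.7297918 / 4.4482216 = 0.6136816 lbf ≈ 0.6137 lbf (4 s.f.). Final answer: 0.6137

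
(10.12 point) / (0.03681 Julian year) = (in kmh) 1.106e-08. Check: 1 point = 0.00035277778 m, so 10.12 point = 10.12 * 0.00035277778 = 0.0035701111 m. 1 Julian year = 31557600 s, so 0.03681 Julian year = 0.03681 * 31557600 = 1161635.3 s. Combine: 0.0035701111 m / 1161635.3 s = 3.0733495e-09 m/s. 1 kmh = 0.27777778 m/s, so 3.0733495e-09 m/s = 3.0733495e-09 / 0.27777778 = 1.1064058e-08 kmh ≈ 1.106e-08 kmh (4 s.f.).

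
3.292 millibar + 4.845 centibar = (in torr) 38.81. Check: 1 millibar = 100 Pa, so 3.292 millibar = 3.292 * 100 = 329.2 Pa. 1 centibar = 1000 Pa, so 4.845 centibar = 4.845 * 1000 = 4845 Pa. Sum: 329.2 + 4845 = 5174.2 Pa. 1 torr = 133.32237 Pa, so 5174.2 Pa = 5174.2 / 133.32237 = 38.809692 torr ≈ 38.81 torr (4 s.f.).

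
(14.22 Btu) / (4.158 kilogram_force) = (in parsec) 1 Btu = 1055.0559 J, so 14.22 Btu = 14.22 * 1055.0559 = 15002.894 J. 1 kilogram_force = 9.80665 N, so 4.158 kilogram_force = 4.158 * 9.80665 = 40.776051 N. Combine: 15002.894 J / 40.776051 N = 367.93397 m. 1 parsec = 3.0856776e+16 m, so 367.93397 m = 367.93397 / 3.0856776e+16 = 1.1923928e-14 parsec ≈ 1.192e-14 parsec (4 s.f.). Final answer: 1.192e-14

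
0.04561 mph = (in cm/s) 1 mph = 0.44704 m/s, so 0.04561 mph = 0.04561 * 0.44704 = 0.020389494 m/s. 1 cm/s = 0.01 m/s, so 0.020389494 m/s = 0.020389494 / 0.01 = 2.0389494 cm/s ≈ 2.039 cm/s (4 s.f.). Final answer: 2.039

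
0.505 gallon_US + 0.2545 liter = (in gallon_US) 0.5722. Check: 1 gallon_US = 0.0037854118 m^3, so 0.505 gallon_US = 0.505 * 0.0037854118 = 0.001911633 m^3. 1 liter = 0.001 m^3, so 0.2545 liter = 0.2545 * 0.001 = 0.0002545 m^3. Sum: 0.001911633 + 0.0002545 = 0.002166133 m^3. 1 gallon_US = 0.0037854118 m^3, so 0.002166133 m^3 = 0.002166133 / 0.0037854118 = 0.57223179 gallon_US ≈ 0.5722 gallon_US (4 s.f.).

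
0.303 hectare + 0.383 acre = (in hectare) 1 hectare = 10000 m^2, so 0.303 hectare = 0.303 * 10000 = 3030 m^2. 1 acre = 4046.8564 m^2, so 0.383 acre = 0.383 * 4046.8564 = 1549.946 m^2. Sum: 3030 + 1549.946 = 4579.946 m^2. 1 hectare = 10000 m^2, so 4579.946 m^2 = 4579.946 / 10000 = 0.4579946 hectare ≈ 0.458 hectare (4 s.f.). Final answer: 0.458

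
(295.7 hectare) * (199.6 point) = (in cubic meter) 2.082e+05. Check: 1 hectare = 10000 m^2, so 295.7 hectare = 295.7 * 10000 = 2957000 m^2. 1 point = 0.00035277778 m, so 199.6 point = 199.6 * 0.00035277778 = 0.070414444 m. Combine: 2957000 m^2 * 0.070414444 m = 208215.51 m^3. 208215.51 m^3 = 208215.51 cubic meter ≈ 2.082e+05 cubic meter (4 s.f.).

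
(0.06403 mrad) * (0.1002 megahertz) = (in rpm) 1 mrad = 0.001 rad, so 0.06403 mrad = 0.06403 * 0.001 = 6.403e-05 rad. 1 megahertz = 1000000 Hz, so 0.1002 megahertz = 0.1002 * 1000000 = 100200 Hz. Combine: 6.403e-05 rad * 100200 Hz = 6.415806 rad/s. 1 rpm = 0.10471976 rad/s, so 6.415806 rad/s = 6.415806 / 0.10471976 = 61.266434 rpm ≈ 61.27 rpm (4 s.f.). Final answer: 61.27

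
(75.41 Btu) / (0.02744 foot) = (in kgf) 9.7e+05. Check: 1 Btu = 1055.0559 J, so 75.41 Btu = 75.41 * 1055.0559 = 79561.762 J. 1 foot = 0.3048 m, so 0.02744 foot = 0.02744 * 0.3048 = 0.008363712 m. Combine: 79561.762 J / 0.008363712 m = 9512733.3 N. 1 kgf = 9.80665 N, so 9512733.3 N = 9512733.3 / 9.80665 = 970028.84 kgf ≈ 9.7e+05 kgf (4 s.f.).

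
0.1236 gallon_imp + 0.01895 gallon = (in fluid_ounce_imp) 1 gallon_imp = 0.00454609 m^3, so 0.1236 gallon_imp = 0.1236 * 0.00454609 = 0.00056189672 m^3. 1 gallon = 0.0037854118 m^3, so 0.01895 gallon = 0.01895 * 0.0037854118 = 7.1733553e-05 m^3. Sum: 0.00056189672 + 7.1733553e-05 = 0.00063363028 m^3. 1 fluid_ounce_imp = 2.8413063e-05 m^3, so 0.00063363028 m^3 = 0.00063363028 / 2.8413063e-05 = 22.300668 fluid_ounce_imp ≈ 22.3 fluid_ounce_imp (4 s.f.). Final answer: 22.3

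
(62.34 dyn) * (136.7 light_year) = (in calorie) 1 dyn = 1e-05 N, so 62.34 dyn = 62.34 * 1e-05 = 0.0006234 N. 1 light_year = 9.4607305e+15 m, so 136.7 light_year = 136.7 * 9.4607305e+15 = 1.2932819e+18 m. Combine: 0.0006234 N * 1.2932819e+18 m = 8.0623191e+14 J. 1 calorie = 4.184 J, so 8.0623191e+14 J = 8.0623191e+14 / 4.184 = 1.9269405e+14 calorie ≈ 1.927e+14 calorie (4 s.f.). Final answer: 1.927e+14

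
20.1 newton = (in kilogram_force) 20.1 newton = 20.1 N. 1 kilogram_force = 9.80665 N, so 20.1 N = 20.1 / 9.80665 = 2.0496296 kilogram_force ≈ 2.05 kilogram_force (4 s.f.). Final answer: 2.05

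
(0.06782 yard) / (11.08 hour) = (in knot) 3.022e-06. Check: 1 yard = 0.9144 m, so 0.06782 yard = 0.06782 * 0.9144 = 0.062014608 m. 1 hour = 3600 s, so 11.08 hour = 11.08 * 3600 = 39888 s. Combine: 0.062014608 m / 39888 s = 1.5547184e-06 m/s. 1 knot = 0.51444444 m/s, so 1.5547184e-06 m/s = 1.5547184e-06 / 0.51444444 = 3.0221308e-06 knot ≈ 3.022e-06 knot (4 s.f.).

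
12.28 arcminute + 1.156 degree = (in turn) 1 arcminute = 0.00029088821 rad, so 12.28 arcminute = 12.28 * 0.00029088821 = 0.0035721072 rad. 1 degree = 0.017453293 rad, so 1.156 degree = 1.156 * 0.017453293 = 0.020176006 rad. Sum: 0.0035721072 + 0.020176006 = 0.023748113 rad. 1 turn = 6.2831853 rad, so 0.023748113 rad = 0.023748113 / 6.2831853 = 0.0037796296 turn ≈ 0.00378 turn (4 s.f.). Final answer: 0.00378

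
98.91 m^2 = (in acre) 0.02444. Check: 1 acre = 4046.8564 m^2, so 98.91 m^2 = 98.91 / 4046.8564 = 0.024441193 acre ≈ 0.02444 acre (4 s.f.).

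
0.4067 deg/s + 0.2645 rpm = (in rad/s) 0.0348. Check: 1 deg/s = 0.017453293 rad/s, so 0.4067 deg/s = 0.4067 * 0.017453293 = 0.0070982541 rad/s. 1 rpm = 0.10471976 rad/s, so 0.2645 rpm = 0.2645 * 0.10471976 = 0.027698375 rad/s. Sum: 0.0070982541 + 0.027698375 = 0.034796629 rad/s. Result: 0.034796629 rad/s ≈ 0.0348 rad/s (4 s.f.).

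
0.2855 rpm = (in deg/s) 1.713. Check: 1 rpm = 0.10471976 rad/s, so 0.2855 rpm = 0.2855 * 0.10471976 = 0.02989749 rad/s. 1 deg/s = 0.017453293 rad/s, so 0.02989749 rad/s = 0.02989749 / 0.017453293 = 1.713 deg/s.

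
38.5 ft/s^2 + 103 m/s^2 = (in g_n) 11.7. Check: 1 ft/s^2 = 0.3048 m/s^2, so 38.5 ft/s^2 = 38.5 * 0.3048 = 11.7348 m/s^2. 103 m/s^2 is already in m/s^2. Sum: 11.7348 + 103 = 114.7348 m/s^2. 1 g_n = 9.80665 m/s^2, so 114.7348 m/s^2 = 114.7348 / 9.80665 = 11.699694 g_n ≈ 11.7 g_n (4 s.f.).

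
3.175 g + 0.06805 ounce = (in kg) 0.005104. Check: 1 g = 0.001 kg, so 3.175 g = 3.175 * 0.001 = 0.003175 kg. 1 ounce = 0.028349523 kg, so 0.06805 ounce = 0.06805 * 0.028349523 = 0.001929185 kg. Sum: 0.003175 + 0.001929185 = 0.005104185 kg. Result: 0.005104185 kg ≈ 0.005104 kg (4 s.f.).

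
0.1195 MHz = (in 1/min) 1 MHz = 1000000 Hz, so 0.1195 MHz = 0.1195 * 1000000 = 119500 Hz. 1 1/min = 0.016666667 Hz, so 119500 Hz = 119500 / 0.016666667 = 7170000 1/min ≈ 7.17e+06 1/min (4 s.f.). Final answer: 7.17e+06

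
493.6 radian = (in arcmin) 1.697e+06. Check: 493.6 radian = 493.6 rad. 1 arcmin = 0.00029088821 rad, so 493.6 rad = 493.6 / 0.00029088821 = 1696871.8 arcmin ≈ 1.697e+06 arcmin (4 s.f.).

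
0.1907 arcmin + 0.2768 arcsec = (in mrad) 0.05681. Check: 1 arcmin = 0.00029088821 rad, so 0.1907 arcmin = 0.1907 * 0.00029088821 = 5.5472381e-05 rad. 1 arcsec = 4.8481368e-06 rad, so 0.2768 arcsec = 0.2768 * 4.8481368e-06 = 1.3419643e-06 rad. Sum: 5.5472381e-05 + 1.3419643e-06 = 5.6814346e-05 rad. 1 mrad = 0.001 rad, so 5.6814346e-05 rad = 5.6814346e-05 / 0.001 = 0.056814346 mrad ≈ 0.05681 mrad (4 s.f.).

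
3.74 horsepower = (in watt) 2789. Check: 1 horsepower = 745.69987 W, so 3.74 horsepower = 3.74 * 745.69987 = 2788.9175 W. 2788.9175 W = 2788.9175 watt ≈ 2789 watt (4 s.f.).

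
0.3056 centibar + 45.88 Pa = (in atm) 1 centibar = 1000 Pa, so 0.3056 centibar = 0.3056 * 1000 = 305.6 Pa. 45.88 Pa is already in Pa. Sum: 305.6 + 45.88 = 351.48 Pa. 1 atm = 101325 Pa, so 351.48 Pa = 351.48 / 101325 = 0.0034688379 atm ≈ 0.003469 atm (4 s.f.). Final answer: 0.003469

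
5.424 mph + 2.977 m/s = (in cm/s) 540.2. Check: 1 mph = 0.44704 m/s, so 5.424 mph = 5.424 * 0.44704 = 2.424745 m/s. 2.977 m/s is already in m/s. Sum: 2.424745 + 2.977 = 5.401745 m/s. 1 cm/s = 0.01 m/s, so 5.401745 m/s = 5.401745 / 0.01 = 540.1745 cm/s ≈ 540.2 cm/s (4 s.f.).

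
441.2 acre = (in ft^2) 1.922e+07. Check: 1 acre = 4046.8564 m^2, so 441.2 acre = 441.2 * 4046.8564 = 1785473.1 m^2. 1 ft^2 = 0.09290304 m^2, so 1785473.1 m^2 = 1785473.1 / 0.09290304 = 19218672 ft^2 ≈ 1.922e+07 ft^2 (4 s.f.).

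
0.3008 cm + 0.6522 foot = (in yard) 0.2207. Check: 1 cm = 0.01 m, so 0.3008 cm = 0.3008 * 0.01 = 0.003008 m. 1 foot = 0.3048 m, so 0.6522 foot = 0.6522 * 0.3048 = 0.19879056 m. Sum: 0.003008 + 0.19879056 = 0.20179856 m. 1 yard = 0.9144 m, so 0.20179856 m = 0.20179856 / 0.9144 = 0.22068959 yard ≈ 0.2207 yard (4 s.f.).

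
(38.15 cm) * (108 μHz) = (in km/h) 1 cm = 0.01 m, so 38.15 cm = 38.15 * 0.01 = 0.3815 m. 1 μHz = 1e-06 Hz, so 108 μHz = 108 * 1e-06 = 0.000108 Hz. Combine: 0.3815 m * 0.000108 Hz = 4.1202e-05 m/s. 1 km/h = 0.27777778 m/s, so 4.1202e-05 m/s = 4.1202e-05 / 0.27777778 = 0.0001483272 km/h ≈ 0.0001483 km/h (4 s.f.). Final answer: 0.0001483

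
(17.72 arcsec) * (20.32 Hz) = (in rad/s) 0.001746. Check: 1 arcsec = 4.8481368e-06 rad, so 17.72 arcsec = 17.72 * 4.8481368e-06 = 8.5908984e-05 rad. 20.32 Hz is already in Hz. Combine: 8.5908984e-05 rad * 20.32 Hz = 0.0017456706 rad/s. Result: 0.0017456706 rad/s ≈ 0.001746 rad/s (4 s.f.).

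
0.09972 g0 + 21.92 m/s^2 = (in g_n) 2.335. Check: 1 g0 = 9.80665 m/s^2, so 0.09972 g0 = 0.09972 * 9.80665 = 0.97791914 m/s^2. 21.92 m/s^2 is already in m/s^2. Sum: 0.97791914 + 21.92 = 22.897919 m/s^2. 1 g_n = 9.80665 m/s^2, so 22.897919 m/s^2 = 22.897919 / 9.80665 = 2.3349379 g_n ≈ 2.335 g_n (4 s.f.).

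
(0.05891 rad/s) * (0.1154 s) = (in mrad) 6.798. Check: 0.05891 rad/s is already in rad/s. 0.1154 s is already in s. Combine: 0.05891 rad/s * 0.1154 s = 0.006798214 rad. 1 mrad = 0.001 rad, so 0.006798214 rad = 0.006798214 / 0.001 = 6.798214 mrad ≈ 6.798 mrad (4 s.f.).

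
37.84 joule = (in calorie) 9.044. Check: 37.84 joule = 37.84 J. 1 calorie = 4.184 J, so 37.84 J = 37.84 / 4.184 = 9.0439771 calorie ≈ 9.044 calorie (4 s.f.).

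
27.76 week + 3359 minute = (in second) 1 week = 604800 s, so 27.76 week = 27.76 * 604800 = 16789248 s. 1 minute = 60 s, so 3359 minute = 3359 * 60 = 201540 s. Sum: 16789248 + 201540 = 16990788 s. 16990788 s = 16990788 second ≈ 1.699e+07 second (4 s.f.). Final answer: 1.699e+07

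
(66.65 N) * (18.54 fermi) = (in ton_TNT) 66.65 N is already in N. 1 fermi = 1e-15 m, so 18.54 fermi = 18.54 * 1e-15 = 1.854e-14 m. Combine: 66.65 N * 1.854e-14 m = 1.235691e-12 J. 1 ton_TNT = 4.184e+09 J, so 1.235691e-12 J = 1.235691e-12 / 4.184e+09 = 2.9533724e-22 ton_TNT ≈ 2.953e-22 ton_TNT (4 s.f.). Final answer: 2.953e-22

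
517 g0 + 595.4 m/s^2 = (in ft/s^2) 1 g0 = 9.80665 m/s^2, so 517 g0 = 517 * 9.80665 = 5070.0381 m/s^2. 595.4 m/s^2 is already in m/s^2. Sum: 5070.0381 + 595.4 = 5665.438 m/s^2. 1 ft/s^2 = 0.3048 m/s^2, so 5665.438 m/s^2 = 5665.438 / 0.3048 = 18587.395 ft/s^2 ≈ 1.859e+04 ft/s^2 (4 s.f.). Final answer: 1.859e+04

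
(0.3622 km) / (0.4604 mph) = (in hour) 1 km = 1000 m, so 0.3622 km = 0.3622 * 1000 = 362.2 m. 1 mph = 0.44704 m/s, so 0.4604 mph = 0.4604 * 0.44704 = 0.20581722 m/s. Combine: 362.2 m / 0.20581722 m/s = 1759.8139 s. 1 hour = 3600 s, so 1759.8139 s = 1759.8139 / 3600 = 0.4888372 hour ≈ 0.4888 hour (4 s.f.). Final answer: 0.4888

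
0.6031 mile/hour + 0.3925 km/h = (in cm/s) 37.86. Check: 1 mile/hour = 0.44704 m/s, so 0.6031 mile/hour = 0.6031 * 0.44704 = 0.26960982 m/s. 1 km/h = 0.27777778 m/s, so 0.3925 km/h = 0.3925 * 0.27777778 = 0.10902778 m/s. Sum: 0.26960982 + 0.10902778 = 0.3786376 m/s. 1 cm/s = 0.01 m/s, so 0.3786376 m/s = 0.3786376 / 0.01 = 37.86376 cm/s ≈ 37.86 cm/s (4 s.f.).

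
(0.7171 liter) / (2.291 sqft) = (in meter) 1 liter = 0.001 m^3, so 0.7171 liter = 0.7171 * 0.001 = 0.0007171 m^3. 1 sqft = 0.09290304 m^2, so 2.291 sqft = 2.291 * 0.09290304 = 0.21284086 m^2. Combine: 0.0007171 m^3 / 0.21284086 m^2 = 0.0033691838 m. 0.0033691838 m = 0.0033691838 meter ≈ 0.003369 meter (4 s.f.). Final answer: 0.003369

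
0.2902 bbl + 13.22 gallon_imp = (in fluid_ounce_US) 3592. Check: 1 bbl = 0.15898729 m^3, so 0.2902 bbl = 0.2902 * 0.15898729 = 0.046138113 m^3. 1 gallon_imp = 0.00454609 m^3, so 13.22 gallon_imp = 13.22 * 0.00454609 = 0.06009931 m^3. Sum: 0.046138113 + 0.06009931 = 0.10623742 m^3. 1 fluid_ounce_US = 2.957353e-05 m^3, so 0.10623742 m^3 = 0.10623742 / 2.957353e-05 = 3592.3146 fluid_ounce_US ≈ 3592 fluid_ounce_US (4 s.f.).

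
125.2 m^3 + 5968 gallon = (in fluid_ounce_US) 125.2 m^3 is already in m^3. 1 gallon = 0.0037854118 m^3, so 5968 gallon = 5968 * 0.0037854118 = 22.591338 m^3. Sum: 125.2 + 22.591338 = 147.79134 m^3. 1 fluid_ounce_US = 2.957353e-05 m^3, so 147.79134 m^3 = 147.79134 / 2.957353e-05 = 4997419.6 fluid_ounce_US ≈ 4.997e+06 fluid_ounce_US (4 s.f.). Final answer: 4.997e+06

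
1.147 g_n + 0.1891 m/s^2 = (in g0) 1.166. Check: 1 g_n = 9.80665 m/s^2, so 1.147 g_n = 1.147 * 9.80665 = 11.248228 m/s^2. 0.1891 m/s^2 is already in m/s^2. Sum: 11.248228 + 0.1891 = 11.437328 m/s^2. 1 g0 = 9.80665 m/s^2, so 11.437328 m/s^2 = 11.437328 / 9.80665 = 1.1662828 g0 ≈ 1.166 g0 (4 s.f.).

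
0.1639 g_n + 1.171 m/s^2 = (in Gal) 1 g_n = 9.80665 m/s^2, so 0.1639 g_n = 0.1639 * 9.80665 = 1.6073099 m/s^2. 1.171 m/s^2 is already in m/s^2. Sum: 1.6073099 + 1.171 = 2.7783099 m/s^2. 1 Gal = 0.01 m/s^2, so 2.7783099 m/s^2 = 2.7783099 / 0.01 = 277.83099 Gal ≈ 277.8 Gal (4 s.f.). Final answer: 277.8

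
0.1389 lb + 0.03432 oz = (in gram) 63.98. Check: 1 lb = 0.45359237 kg, so 0.1389 lb = 0.1389 * 0.45359237 = 0.06300398 kg. 1 oz = 0.028349523 kg, so 0.03432 oz = 0.03432 * 0.028349523 = 0.00097295563 kg. Sum: 0.06300398 + 0.00097295563 = 0.063976936 kg. 1 gram = 0.001 kg, so 0.063976936 kg = 0.063976936 / 0.001 = 63.976936 gram ≈ 63.98 gram (4 s.f.).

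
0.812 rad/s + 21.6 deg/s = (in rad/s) 0.812 rad/s is already in rad/s. 1 deg/s = 0.017453293 rad/s, so 21.6 deg/s = 21.6 * 0.017453293 = 0.37699112 rad/s. Sum: 0.812 + 0.37699112 = 1.1889911 rad/s. Result: 1.1889911 rad/s ≈ 1.189 rad/s (4 s.f.). Final answer: 1.189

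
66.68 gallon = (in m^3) 0.2524. Check: 1 gallon = 0.0037854118 m^3, so 66.68 gallon = 66.68 * 0.0037854118 = 0.25241126 m^3. Result: 0.25241126 m^3 ≈ 0.2524 m^3 (4 s.f.).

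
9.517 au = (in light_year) 1 au = 1.4959787e+11 m, so 9.517 au = 9.517 * 1.4959787e+11 = 1.4237229e+12 m. 1 light_year = 9.4607305e+15 m, so 1.4237229e+12 m = 1.4237229e+12 / 9.4607305e+15 = 0.00015048763 light_year ≈ 0.0001505 light_year (4 s.f.). Final answer: 0.0001505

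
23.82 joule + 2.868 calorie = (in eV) 23.82 joule = 23.82 J. 1 calorie = 4.184 J, so 2.868 calorie = 2.868 * 4.184 = 11.999712 J. Sum: 23.82 + 11.999712 = 35.819712 J. 1 eV = 1.6021766e-19 J, so 35.819712 J = 35.819712 / 1.6021766e-19 = 2.2356906e+20 eV ≈ 2.236e+20 eV (4 s.f.). Final answer: 2.236e+20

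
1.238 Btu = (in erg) 1.306e+10. Check: 1 Btu = 1055.0559 J, so 1.238 Btu = 1.238 * 1055.0559 = 1306.1591 J. 1 erg = 1e-07 J, so 1306.1591 J = 1306.1591 / 1e-07 = 1.3061591e+10 erg ≈ 1.306e+10 erg (4 s.f.).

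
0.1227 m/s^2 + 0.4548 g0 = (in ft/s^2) 0.1227 m/s^2 is already in m/s^2. 1 g0 = 9.80665 m/s^2, so 0.4548 g0 = 0.4548 * 9.80665 = 4.4600644 m/s^2. Sum: 0.1227 + 4.4600644 = 4.5827644 m/s^2. 1 ft/s^2 = 0.3048 m/s^2, so 4.5827644 m/s^2 = 4.5827644 / 0.3048 = 15.035316 ft/s^2 ≈ 15.04 ft/s^2 (4 s.f.). Final answer: 15.04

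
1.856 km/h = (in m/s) 1 km/h = 0.27777778 m/s, so 1.856 km/h = 1.856 * 0.27777778 = 0.51555556 m/s. Result: 0.51555556 m/s ≈ 0.5156 m/s (4 s.f.). Final answer: 0.5156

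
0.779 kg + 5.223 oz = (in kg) 0.9271. Check: 0.779 kg is already in kg. 1 oz = 0.028349523 kg, so 5.223 oz = 5.223 * 0.028349523 = 0.14806956 kg. Sum: 0.779 + 0.14806956 = 0.92706956 kg. Result: 0.92706956 kg ≈ 0.9271 kg (4 s.f.).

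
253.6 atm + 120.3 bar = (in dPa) 1 atm = 101325 Pa, so 253.6 atm = 253.6 * 101325 = 25696020 Pa. 1 bar = 100000 Pa, so 120.3 bar = 120.3 * 100000 = 12030000 Pa. Sum: 25696020 + 12030000 = 37726020 Pa. 1 dPa = 0.1 Pa, so 37726020 Pa = 37726020 / 0.1 = 3.772602e+08 dPa ≈ 3.773e+08 dPa (4 s.f.). Final answer: 3.773e+08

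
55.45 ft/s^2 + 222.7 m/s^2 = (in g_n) 1 ft/s^2 = 0.3048 m/s^2, so 55.45 ft/s^2 = 55.45 * 0.3048 = 16.90116 m/s^2. 222.7 m/s^2 is already in m/s^2. Sum: 16.90116 + 222.7 = 239.60116 m/s^2. 1 g_n = 9.80665 m/s^2, so 239.60116 m/s^2 = 239.60116 / 9.80665 = 24.432519 g_n ≈ 24.43 g_n (4 s.f.). Final answer: 24.43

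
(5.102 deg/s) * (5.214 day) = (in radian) 1 deg/s = 0.017453293 rad/s, so 5.102 deg/s = 5.102 * 0.017453293 = 0.089046698 rad/s. 1 day = 86400 s, so 5.214 day = 5.214 * 86400 = 450489.6 s. Combine: 0.089046698 rad/s * 450489.6 s = 40114.612 rad. 40114.612 rad = 40114.612 radian ≈ 4.011e+04 radian (4 s.f.). Final answer: 4.011e+04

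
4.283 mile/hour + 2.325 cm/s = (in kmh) 1 mile/hour = 0.44704 m/s, so 4.283 mile/hour = 4.283 * 0.44704 = 1.9146723 m/s. 1 cm/s = 0.01 m/s, so 2.325 cm/s = 2.325 * 0.01 = 0.02325 m/s. Sum: 1.9146723 + 0.02325 = 1.9379223 m/s. 1 kmh = 0.27777778 m/s, so 1.9379223 m/s = 1.9379223 / 0.27777778 = 6.9765204 kmh ≈ 6.977 kmh (4 s.f.). Final answer: 6.977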